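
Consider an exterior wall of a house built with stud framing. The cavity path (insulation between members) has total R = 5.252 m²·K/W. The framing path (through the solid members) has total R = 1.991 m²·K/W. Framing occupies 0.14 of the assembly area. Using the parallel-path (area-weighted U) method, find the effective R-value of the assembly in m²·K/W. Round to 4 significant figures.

U_eff = 0.86/5.252 + 0.14/1.991 = 0.16375 + 0.070316 = 0.23406
R_eff = 1/U_eff = 4.2723 m²·K/W

4.272 m²·K/W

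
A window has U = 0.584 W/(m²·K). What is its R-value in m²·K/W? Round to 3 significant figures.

1.71 m²·K/W

R = 1/U = 1/0.584 = 1.712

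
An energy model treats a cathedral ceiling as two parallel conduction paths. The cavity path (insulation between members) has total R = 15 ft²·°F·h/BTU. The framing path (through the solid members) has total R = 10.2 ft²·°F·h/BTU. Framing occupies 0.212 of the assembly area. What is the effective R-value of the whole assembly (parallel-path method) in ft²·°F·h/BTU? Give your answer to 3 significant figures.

13.6 ft²·°F·h/BTU

U_eff = 0.788/15 + 0.212/10.2 = 0.05253 + 0.02078 = 0.07332
R_eff = 1/U_eff = 13.64 ft²·°F·h/BTU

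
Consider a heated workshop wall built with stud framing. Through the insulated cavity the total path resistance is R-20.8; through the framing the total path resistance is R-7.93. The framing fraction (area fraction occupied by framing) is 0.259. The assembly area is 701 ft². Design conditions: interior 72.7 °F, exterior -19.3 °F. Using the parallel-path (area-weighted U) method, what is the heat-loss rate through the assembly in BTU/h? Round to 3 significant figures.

U_eff = 0.741/20.8 + 0.259/7.93 = 0.03562 + 0.03266 = 0.06829
R_eff = 1/U_eff = 14.64 ft²·°F·h/BTU
Q = 701 × (72.7 − (-19.3)) / 14.64 = 4404 BTU/h

4400 BTU/h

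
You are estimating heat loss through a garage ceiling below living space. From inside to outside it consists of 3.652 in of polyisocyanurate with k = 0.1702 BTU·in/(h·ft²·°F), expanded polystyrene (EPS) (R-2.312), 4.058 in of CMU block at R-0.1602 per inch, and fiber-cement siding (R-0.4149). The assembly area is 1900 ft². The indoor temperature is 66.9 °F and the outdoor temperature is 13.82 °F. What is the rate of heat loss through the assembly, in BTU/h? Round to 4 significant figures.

3.652/0.1702 = 21.457
4.058 × 0.1602 = 0.65009
R_total = 21.457 + 2.312 + 0.65009 + 0.4149 = 24.834 ft²·°F·h/BTU
Q = A·ΔT/R = 1900 × (66.9 − 13.82) / 24.834 = 4061 BTU/h

4061 BTU/h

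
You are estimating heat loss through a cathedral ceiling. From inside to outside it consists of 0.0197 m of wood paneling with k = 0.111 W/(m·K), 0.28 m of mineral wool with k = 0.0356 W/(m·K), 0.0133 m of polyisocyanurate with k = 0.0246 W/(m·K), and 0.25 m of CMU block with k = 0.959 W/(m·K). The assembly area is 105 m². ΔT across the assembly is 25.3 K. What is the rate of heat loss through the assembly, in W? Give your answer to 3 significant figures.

300 W

0.0197/0.111 = 0.1775
0.28/0.0356 = 7.865
0.0133/0.0246 = 0.5407
0.25/0.959 = 0.2607
R_total = 0.1775 + 7.865 + 0.5407 + 0.2607 = 8.844 m²·K/W
Q = A·ΔT/R = 105 × 25.3 / 8.844 = 300.4 W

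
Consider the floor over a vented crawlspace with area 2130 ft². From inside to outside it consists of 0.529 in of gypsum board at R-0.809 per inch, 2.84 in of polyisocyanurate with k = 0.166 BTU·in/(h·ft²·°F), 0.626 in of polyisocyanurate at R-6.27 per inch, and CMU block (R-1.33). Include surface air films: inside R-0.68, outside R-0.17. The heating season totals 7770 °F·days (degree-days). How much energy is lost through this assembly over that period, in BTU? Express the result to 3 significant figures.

16800000 BTU

0.529 × 0.809 = 0.428
2.84/0.166 = 17.11
0.626 × 6.27 = 3.925
R_total = 0.68 + 0.428 + 17.11 + 3.925 + 1.33 + 0.17 = 23.64 ft²·°F·h/BTU
E = A × HDD × 24 / R = 2130 × 7770 × 24 / 23.64 = 16800000 BTU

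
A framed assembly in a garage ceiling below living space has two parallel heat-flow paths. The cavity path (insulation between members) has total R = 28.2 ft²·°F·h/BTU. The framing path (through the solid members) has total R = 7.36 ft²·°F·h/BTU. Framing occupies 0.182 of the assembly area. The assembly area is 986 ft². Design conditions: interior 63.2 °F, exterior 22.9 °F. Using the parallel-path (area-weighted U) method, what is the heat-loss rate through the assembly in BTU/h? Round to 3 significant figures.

U_eff = 0.818/28.2 + 0.182/7.36 = 0.02901 + 0.02473 = 0.05374
R_eff = 1/U_eff = 18.61 ft²·°F·h/BTU
Q = 986 × (63.2 − 22.9) / 18.61 = 2135 BTU/h

2140 BTU/h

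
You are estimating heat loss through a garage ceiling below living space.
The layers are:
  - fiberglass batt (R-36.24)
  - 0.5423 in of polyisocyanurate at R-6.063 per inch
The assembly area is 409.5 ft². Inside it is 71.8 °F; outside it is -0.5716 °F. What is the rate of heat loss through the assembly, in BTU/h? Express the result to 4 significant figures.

0.5423 × 6.063 = 3.288
R_total = 36.24 + 3.288 = 39.528 ft²·°F·h/BTU
Q = A·ΔT/R = 409.5 × (71.8 − (-0.5716)) / 39.528 = 749.75 BTU/h

749.8 BTU/h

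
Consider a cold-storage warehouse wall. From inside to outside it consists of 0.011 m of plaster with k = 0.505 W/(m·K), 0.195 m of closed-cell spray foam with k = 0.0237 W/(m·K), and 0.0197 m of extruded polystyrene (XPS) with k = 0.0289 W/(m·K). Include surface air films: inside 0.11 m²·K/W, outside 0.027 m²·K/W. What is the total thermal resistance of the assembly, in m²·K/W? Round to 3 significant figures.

9.07 m²·K/W

0.011/0.505 = 0.02178
0.195/0.0237 = 8.228
0.0197/0.0289 = 0.6817
R_total = 0.11 + 0.02178 + 8.228 + 0.6817 + 0.027 = 9.068 m²·K/W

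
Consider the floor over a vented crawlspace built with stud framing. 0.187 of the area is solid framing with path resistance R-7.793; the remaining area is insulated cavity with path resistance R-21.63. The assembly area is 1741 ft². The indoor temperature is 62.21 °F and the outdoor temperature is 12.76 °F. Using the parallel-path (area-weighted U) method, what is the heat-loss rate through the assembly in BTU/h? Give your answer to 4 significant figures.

U_eff = 0.813/21.63 + 0.187/7.793 = 0.037587 + 0.023996 = 0.061583
R_eff = 1/U_eff = 16.238 ft²·°F·h/BTU
Q = 1741 × (62.21 − 12.76) / 16.238 = 5301.8 BTU/h

5302 BTU/h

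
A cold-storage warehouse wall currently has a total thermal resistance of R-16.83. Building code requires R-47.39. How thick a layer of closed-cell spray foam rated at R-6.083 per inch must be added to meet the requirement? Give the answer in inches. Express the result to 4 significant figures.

5.024 in

ΔR = 47.39 − 16.83 = 30.56 ft²·°F·h/BTU
L = ΔR / (R/in) = 30.56/6.083 = 5.0238 in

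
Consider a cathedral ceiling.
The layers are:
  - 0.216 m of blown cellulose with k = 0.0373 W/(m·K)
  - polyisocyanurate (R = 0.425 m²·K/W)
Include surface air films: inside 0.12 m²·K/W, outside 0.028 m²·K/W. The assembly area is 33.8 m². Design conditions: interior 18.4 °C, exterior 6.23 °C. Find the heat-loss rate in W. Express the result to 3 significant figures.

0.216/0.0373 = 5.791
R_total = 0.12 + 5.791 + 0.425 + 0.028 = 6.364 m²·K/W
Q = A·ΔT/R = 33.8 × (18.4 − 6.23) / 6.364 = 64.64 W

64.6 W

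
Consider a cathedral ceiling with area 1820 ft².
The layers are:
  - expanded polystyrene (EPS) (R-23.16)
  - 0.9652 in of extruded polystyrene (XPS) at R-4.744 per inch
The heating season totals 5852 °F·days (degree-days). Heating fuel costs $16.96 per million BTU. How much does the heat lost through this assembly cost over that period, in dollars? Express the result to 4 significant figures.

0.9652 × 4.744 = 4.5789
R_total = 23.16 + 4.5789 = 27.739 ft²·°F·h/BTU
E = A × HDD × 24 / R = 1820 × 5852 × 24 / 27.739 = 9215000 BTU
Cost = 9215000/10⁶ × 16.96 = $156.29

156.3 dollars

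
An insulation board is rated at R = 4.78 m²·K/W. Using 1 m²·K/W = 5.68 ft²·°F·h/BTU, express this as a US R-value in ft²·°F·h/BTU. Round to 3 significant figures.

R_US = 4.78 × 5.68 = 27.15

27.2 ft²·°F·h/BTU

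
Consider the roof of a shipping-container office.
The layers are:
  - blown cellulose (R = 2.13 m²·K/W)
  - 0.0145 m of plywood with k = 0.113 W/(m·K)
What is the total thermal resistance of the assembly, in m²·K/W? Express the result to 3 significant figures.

0.0145/0.113 = 0.1283
R_total = 2.13 + 0.1283 = 2.258 m²·K/W

2.26 m²·K/W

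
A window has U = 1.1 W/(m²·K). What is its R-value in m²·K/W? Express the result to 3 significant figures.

R = 1/U = 1/1.1 = 0.9091

0.909 m²·K/W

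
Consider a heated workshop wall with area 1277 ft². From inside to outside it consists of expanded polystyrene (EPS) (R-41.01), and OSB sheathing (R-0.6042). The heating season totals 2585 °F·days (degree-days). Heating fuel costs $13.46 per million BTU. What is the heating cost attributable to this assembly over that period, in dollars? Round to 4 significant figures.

25.63 dollars

R_total = 41.01 + 0.6042 = 41.614 ft²·°F·h/BTU
E = A × HDD × 24 / R = 1277 × 2585 × 24 / 41.614 = 1903800 BTU
Cost = 1903800/10⁶ × 13.46 = $25.625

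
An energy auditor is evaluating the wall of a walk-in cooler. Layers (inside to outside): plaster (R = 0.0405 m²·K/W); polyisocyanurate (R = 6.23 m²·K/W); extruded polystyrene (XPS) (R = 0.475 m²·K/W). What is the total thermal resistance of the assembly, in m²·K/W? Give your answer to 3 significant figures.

R_total = 0.0405 + 6.23 + 0.475 = 6.746 m²·K/W

6.75 m²·K/W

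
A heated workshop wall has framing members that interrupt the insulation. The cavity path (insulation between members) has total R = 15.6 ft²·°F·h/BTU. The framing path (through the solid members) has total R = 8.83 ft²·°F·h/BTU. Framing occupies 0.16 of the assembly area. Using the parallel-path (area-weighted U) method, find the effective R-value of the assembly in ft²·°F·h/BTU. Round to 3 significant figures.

U_eff = 0.84/15.6 + 0.16/8.83 = 0.05385 + 0.01812 = 0.07197
R_eff = 1/U_eff = 13.9 ft²·°F·h/BTU

13.9 ft²·°F·h/BTU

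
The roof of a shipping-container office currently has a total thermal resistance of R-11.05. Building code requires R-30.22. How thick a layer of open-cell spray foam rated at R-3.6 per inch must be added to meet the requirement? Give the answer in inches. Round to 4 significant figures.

ΔR = 30.22 − 11.05 = 19.17 ft²·°F·h/BTU
L = ΔR / (R/in) = 19.17/3.6 = 5.325 in

5.325 in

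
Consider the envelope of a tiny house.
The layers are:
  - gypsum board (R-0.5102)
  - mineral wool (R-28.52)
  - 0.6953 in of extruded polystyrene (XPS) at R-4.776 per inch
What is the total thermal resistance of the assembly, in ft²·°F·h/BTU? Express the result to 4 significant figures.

32.35 ft²·°F·h/BTU

0.6953 × 4.776 = 3.3208
R_total = 0.5102 + 28.52 + 3.3208 = 32.351 ft²·°F·h/BTU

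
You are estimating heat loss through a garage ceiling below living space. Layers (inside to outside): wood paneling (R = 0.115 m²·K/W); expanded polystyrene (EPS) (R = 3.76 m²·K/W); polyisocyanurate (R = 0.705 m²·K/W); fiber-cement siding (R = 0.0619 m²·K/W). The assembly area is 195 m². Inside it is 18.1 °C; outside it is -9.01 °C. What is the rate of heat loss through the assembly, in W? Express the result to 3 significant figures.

1140 W

R_total = 0.115 + 3.76 + 0.705 + 0.0619 = 4.642 m²·K/W
Q = A·ΔT/R = 195 × (18.1 − (-9.01)) / 4.642 = 1139 W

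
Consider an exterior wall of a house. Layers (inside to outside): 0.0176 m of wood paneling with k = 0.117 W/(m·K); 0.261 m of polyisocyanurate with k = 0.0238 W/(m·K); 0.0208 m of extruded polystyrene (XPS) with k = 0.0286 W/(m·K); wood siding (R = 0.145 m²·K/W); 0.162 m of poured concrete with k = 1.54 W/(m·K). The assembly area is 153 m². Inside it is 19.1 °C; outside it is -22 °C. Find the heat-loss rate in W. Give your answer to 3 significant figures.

0.0176/0.117 = 0.1504
0.261/0.0238 = 10.97
0.0208/0.0286 = 0.7273
0.162/1.54 = 0.1052
R_total = 0.1504 + 10.97 + 0.7273 + 0.145 + 0.1052 = 12.09 m²·K/W
Q = A·ΔT/R = 153 × (19.1 − (-22)) / 12.09 = 519.9 W

520 W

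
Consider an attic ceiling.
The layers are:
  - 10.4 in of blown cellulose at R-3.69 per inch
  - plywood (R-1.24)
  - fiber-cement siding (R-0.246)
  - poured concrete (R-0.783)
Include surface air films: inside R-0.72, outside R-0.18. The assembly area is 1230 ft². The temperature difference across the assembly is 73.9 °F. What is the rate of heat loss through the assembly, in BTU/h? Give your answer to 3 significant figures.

2190 BTU/h

10.4 × 3.69 = 38.38
R_total = 0.72 + 38.38 + 1.24 + 0.246 + 0.783 + 0.18 = 41.54 ft²·°F·h/BTU
Q = A·ΔT/R = 1230 × 73.9 / 41.54 = 2188 BTU/h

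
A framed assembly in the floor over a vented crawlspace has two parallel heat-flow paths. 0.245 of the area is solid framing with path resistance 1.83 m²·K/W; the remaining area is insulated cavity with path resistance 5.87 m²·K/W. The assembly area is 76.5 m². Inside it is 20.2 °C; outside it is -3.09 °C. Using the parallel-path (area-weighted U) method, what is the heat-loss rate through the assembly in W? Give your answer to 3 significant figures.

468 W

U_eff = 0.755/5.87 + 0.245/1.83 = 0.1286 + 0.1339 = 0.2625
R_eff = 1/U_eff = 3.81 m²·K/W
Q = 76.5 × (20.2 − (-3.09)) / 3.81 = 467.7 W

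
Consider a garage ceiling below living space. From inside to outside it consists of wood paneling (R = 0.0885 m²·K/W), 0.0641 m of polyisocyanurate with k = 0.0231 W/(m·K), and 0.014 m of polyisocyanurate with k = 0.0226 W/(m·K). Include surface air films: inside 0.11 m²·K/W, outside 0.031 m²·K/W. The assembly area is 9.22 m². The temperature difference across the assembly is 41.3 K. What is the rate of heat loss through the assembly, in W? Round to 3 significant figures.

105 W

0.0641/0.0231 = 2.775
0.014/0.0226 = 0.6195
R_total = 0.11 + 0.0885 + 2.775 + 0.6195 + 0.031 = 3.624 m²·K/W
Q = A·ΔT/R = 9.22 × 41.3 / 3.624 = 105.1 W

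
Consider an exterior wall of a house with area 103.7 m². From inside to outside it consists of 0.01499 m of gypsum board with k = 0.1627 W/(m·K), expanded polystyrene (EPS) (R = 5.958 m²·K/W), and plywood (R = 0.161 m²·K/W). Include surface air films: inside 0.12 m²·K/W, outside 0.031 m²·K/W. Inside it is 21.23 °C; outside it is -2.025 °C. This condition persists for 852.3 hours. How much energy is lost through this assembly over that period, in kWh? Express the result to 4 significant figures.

0.01499/0.1627 = 0.092133
R_total = 0.12 + 0.092133 + 5.958 + 0.161 + 0.031 = 6.3621 m²·K/W
Q = 103.7 × (21.23 − (-2.025)) / 6.3621 = 379.05 W
E = 379.05 W × 852.3 h / 1000 = 323.06 kWh

323.1 kWh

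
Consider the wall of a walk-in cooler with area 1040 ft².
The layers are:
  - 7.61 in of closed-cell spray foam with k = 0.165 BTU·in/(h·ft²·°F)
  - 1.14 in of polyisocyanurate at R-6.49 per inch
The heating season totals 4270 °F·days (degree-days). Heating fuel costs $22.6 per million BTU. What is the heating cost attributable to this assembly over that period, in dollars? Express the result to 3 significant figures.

45.0 dollars

7.61/0.165 = 46.12
1.14 × 6.49 = 7.399
R_total = 46.12 + 7.399 = 53.52 ft²·°F·h/BTU
E = A × HDD × 24 / R = 1040 × 4270 × 24 / 53.52 = 1991000 BTU
Cost = 1991000/10⁶ × 22.6 = $45.01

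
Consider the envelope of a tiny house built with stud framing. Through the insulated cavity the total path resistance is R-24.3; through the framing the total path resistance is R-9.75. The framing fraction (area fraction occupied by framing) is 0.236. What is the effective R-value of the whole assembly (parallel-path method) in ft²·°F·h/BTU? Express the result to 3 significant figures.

18.0 ft²·°F·h/BTU

U_eff = 0.764/24.3 + 0.236/9.75 = 0.03144 + 0.02421 = 0.05565
R_eff = 1/U_eff = 17.97 ft²·°F·h/BTU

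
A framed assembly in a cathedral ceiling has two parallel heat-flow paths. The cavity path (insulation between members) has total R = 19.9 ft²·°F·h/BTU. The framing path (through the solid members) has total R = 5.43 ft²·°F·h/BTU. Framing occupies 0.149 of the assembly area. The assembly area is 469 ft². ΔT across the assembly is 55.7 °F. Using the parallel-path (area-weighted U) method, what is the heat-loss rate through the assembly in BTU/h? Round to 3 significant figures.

1830 BTU/h

U_eff = 0.851/19.9 + 0.149/5.43 = 0.04276 + 0.02744 = 0.0702
R_eff = 1/U_eff = 14.24 ft²·°F·h/BTU
Q = 469 × 55.7 / 14.24 = 1834 BTU/h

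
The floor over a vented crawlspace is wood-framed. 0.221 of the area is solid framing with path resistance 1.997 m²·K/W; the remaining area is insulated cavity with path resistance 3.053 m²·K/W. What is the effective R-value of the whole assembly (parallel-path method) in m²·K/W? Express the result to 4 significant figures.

U_eff = 0.779/3.053 + 0.221/1.997 = 0.25516 + 0.11067 = 0.36582
R_eff = 1/U_eff = 2.7335 m²·K/W

2.734 m²·K/W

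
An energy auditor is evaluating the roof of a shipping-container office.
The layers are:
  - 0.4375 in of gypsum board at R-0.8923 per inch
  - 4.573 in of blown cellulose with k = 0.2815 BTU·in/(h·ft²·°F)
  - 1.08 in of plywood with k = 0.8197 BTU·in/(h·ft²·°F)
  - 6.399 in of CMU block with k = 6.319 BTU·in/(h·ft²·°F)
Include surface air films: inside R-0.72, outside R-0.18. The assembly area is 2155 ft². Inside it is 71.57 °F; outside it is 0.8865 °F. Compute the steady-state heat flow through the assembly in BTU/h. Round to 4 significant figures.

0.4375 × 0.8923 = 0.39038
4.573/0.2815 = 16.245
1.08/0.8197 = 1.3176
6.399/6.319 = 1.0127
R_total = 0.72 + 0.39038 + 16.245 + 1.3176 + 1.0127 + 0.18 = 19.866 ft²·°F·h/BTU
Q = A·ΔT/R = 2155 × (71.57 − 0.8865) / 19.866 = 7667.6 BTU/h

7668 BTU/h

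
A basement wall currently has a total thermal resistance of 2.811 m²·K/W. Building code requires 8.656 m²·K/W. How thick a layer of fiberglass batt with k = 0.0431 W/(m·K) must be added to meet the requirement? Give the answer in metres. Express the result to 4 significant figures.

ΔR = 8.656 − 2.811 = 5.845 m²·K/W
L = ΔR × k = 5.845 × 0.0431 = 0.25192 m

0.2519 m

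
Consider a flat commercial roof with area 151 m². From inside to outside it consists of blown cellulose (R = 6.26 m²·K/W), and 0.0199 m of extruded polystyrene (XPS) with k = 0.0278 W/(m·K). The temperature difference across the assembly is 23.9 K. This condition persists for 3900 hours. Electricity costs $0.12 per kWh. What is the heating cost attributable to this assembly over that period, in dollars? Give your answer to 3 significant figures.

0.0199/0.0278 = 0.7158
R_total = 6.26 + 0.7158 = 6.976 m²·K/W
Q = 151 × 23.9 / 6.976 = 517.3 W
E = 517.3 W × 3900 h / 1000 = 2018 kWh
Cost = 2018 × 0.12 = $242.1

242 dollars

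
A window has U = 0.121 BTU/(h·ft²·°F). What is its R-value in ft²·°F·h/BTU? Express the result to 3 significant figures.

R = 1/U = 1/0.121 = 8.264

8.26 ft²·°F·h/BTU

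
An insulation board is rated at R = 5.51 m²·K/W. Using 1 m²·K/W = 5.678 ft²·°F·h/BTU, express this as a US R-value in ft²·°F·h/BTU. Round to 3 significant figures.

R_US = 5.51 × 5.678 = 31.29

31.3 ft²·°F·h/BTU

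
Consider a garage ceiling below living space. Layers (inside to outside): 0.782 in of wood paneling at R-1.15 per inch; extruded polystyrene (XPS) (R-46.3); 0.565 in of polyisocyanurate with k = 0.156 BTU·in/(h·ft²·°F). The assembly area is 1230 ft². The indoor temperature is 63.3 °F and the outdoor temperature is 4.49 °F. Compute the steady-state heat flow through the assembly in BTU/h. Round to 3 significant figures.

1420 BTU/h

0.782 × 1.15 = 0.8993
0.565/0.156 = 3.622
R_total = 0.8993 + 46.3 + 3.622 = 50.82 ft²·°F·h/BTU
Q = A·ΔT/R = 1230 × (63.3 − 4.49) / 50.82 = 1423 BTU/h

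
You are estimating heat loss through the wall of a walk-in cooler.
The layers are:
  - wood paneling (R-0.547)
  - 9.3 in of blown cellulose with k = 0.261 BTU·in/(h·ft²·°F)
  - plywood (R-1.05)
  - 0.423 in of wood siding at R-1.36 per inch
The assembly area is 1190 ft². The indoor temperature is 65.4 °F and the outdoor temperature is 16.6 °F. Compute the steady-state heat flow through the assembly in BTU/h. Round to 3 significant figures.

1540 BTU/h

9.3/0.261 = 35.63
0.423 × 1.36 = 0.5753
R_total = 0.547 + 35.63 + 1.05 + 0.5753 = 37.8 ft²·°F·h/BTU
Q = A·ΔT/R = 1190 × (65.4 − 16.6) / 37.8 = 1536 BTU/h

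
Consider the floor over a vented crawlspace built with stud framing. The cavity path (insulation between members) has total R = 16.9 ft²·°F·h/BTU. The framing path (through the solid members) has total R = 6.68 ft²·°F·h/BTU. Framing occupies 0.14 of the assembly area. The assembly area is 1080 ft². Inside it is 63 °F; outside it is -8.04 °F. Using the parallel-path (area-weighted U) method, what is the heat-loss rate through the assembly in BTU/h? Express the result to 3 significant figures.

5510 BTU/h

U_eff = 0.86/16.9 + 0.14/6.68 = 0.05089 + 0.02096 = 0.07185
R_eff = 1/U_eff = 13.92 ft²·°F·h/BTU
Q = 1080 × (63 − (-8.04)) / 13.92 = 5512 BTU/h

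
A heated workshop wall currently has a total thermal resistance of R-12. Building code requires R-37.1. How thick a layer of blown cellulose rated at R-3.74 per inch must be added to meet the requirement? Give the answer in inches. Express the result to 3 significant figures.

6.71 in

ΔR = 37.1 − 12 = 25.1 ft²·°F·h/BTU
L = ΔR / (R/in) = 25.1/3.74 = 6.711 in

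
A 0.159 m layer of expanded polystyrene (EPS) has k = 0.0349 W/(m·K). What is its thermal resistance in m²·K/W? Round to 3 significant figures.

R = L/k = 0.159/0.0349 = 4.556 m²·K/W

4.56 m²·K/W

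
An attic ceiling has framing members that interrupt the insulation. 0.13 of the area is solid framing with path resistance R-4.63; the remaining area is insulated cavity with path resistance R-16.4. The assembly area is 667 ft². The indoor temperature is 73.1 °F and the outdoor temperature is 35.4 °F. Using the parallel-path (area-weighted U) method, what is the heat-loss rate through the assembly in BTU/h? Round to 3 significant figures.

2040 BTU/h

U_eff = 0.87/16.4 + 0.13/4.63 = 0.05305 + 0.02808 = 0.08113
R_eff = 1/U_eff = 12.33 ft²·°F·h/BTU
Q = 667 × (73.1 − 35.4) / 12.33 = 2040 BTU/h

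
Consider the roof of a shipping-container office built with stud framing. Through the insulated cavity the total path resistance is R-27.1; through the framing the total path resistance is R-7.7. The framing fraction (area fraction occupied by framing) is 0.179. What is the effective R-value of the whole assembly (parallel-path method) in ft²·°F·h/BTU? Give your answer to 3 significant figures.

U_eff = 0.821/27.1 + 0.179/7.7 = 0.0303 + 0.02325 = 0.05354
R_eff = 1/U_eff = 18.68 ft²·°F·h/BTU

18.7 ft²·°F·h/BTU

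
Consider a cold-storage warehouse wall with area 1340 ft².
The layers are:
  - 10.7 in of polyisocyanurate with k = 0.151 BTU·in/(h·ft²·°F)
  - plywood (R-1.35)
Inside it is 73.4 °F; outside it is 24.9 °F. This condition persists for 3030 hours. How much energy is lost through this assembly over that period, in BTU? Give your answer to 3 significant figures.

2730000 BTU

10.7/0.151 = 70.86
R_total = 70.86 + 1.35 = 72.21 ft²·°F·h/BTU
Q = 1340 × (73.4 − 24.9) / 72.21 = 900 BTU/h
E = 900 × 3030 = 2727000 BTU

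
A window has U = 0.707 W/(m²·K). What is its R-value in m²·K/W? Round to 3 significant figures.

R = 1/U = 1/0.707 = 1.414

1.41 m²·K/W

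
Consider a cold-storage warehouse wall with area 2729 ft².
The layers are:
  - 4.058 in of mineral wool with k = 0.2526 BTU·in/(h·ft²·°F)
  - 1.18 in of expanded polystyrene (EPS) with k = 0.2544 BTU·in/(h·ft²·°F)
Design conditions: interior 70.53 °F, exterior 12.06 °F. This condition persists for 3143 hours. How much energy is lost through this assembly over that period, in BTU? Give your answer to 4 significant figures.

4.058/0.2526 = 16.065
1.18/0.2544 = 4.6384
R_total = 16.065 + 4.6384 = 20.703 ft²·°F·h/BTU
Q = 2729 × (70.53 − 12.06) / 20.703 = 7707.2 BTU/h
E = 7707.2 × 3143 = 24224000 BTU

24220000 BTU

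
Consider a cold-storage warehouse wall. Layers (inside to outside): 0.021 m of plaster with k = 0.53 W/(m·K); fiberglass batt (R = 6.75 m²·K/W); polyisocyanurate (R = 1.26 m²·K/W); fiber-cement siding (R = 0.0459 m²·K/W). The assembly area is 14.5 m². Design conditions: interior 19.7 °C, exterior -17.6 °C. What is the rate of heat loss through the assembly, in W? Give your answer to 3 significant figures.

0.021/0.53 = 0.03962
R_total = 0.03962 + 6.75 + 1.26 + 0.0459 = 8.096 m²·K/W
Q = A·ΔT/R = 14.5 × (19.7 − (-17.6)) / 8.096 = 66.81 W

66.8 W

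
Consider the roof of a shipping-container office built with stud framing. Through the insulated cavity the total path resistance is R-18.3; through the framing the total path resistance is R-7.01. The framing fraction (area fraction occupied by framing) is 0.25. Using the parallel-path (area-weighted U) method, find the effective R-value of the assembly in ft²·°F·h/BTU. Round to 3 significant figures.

U_eff = 0.75/18.3 + 0.25/7.01 = 0.04098 + 0.03566 = 0.07665
R_eff = 1/U_eff = 13.05 ft²·°F·h/BTU

13.0 ft²·°F·h/BTU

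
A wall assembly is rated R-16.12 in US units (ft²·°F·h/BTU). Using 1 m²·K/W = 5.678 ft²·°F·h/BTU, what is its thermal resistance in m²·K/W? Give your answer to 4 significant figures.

2.839 m²·K/W

R_SI = 16.12/5.678 = 2.839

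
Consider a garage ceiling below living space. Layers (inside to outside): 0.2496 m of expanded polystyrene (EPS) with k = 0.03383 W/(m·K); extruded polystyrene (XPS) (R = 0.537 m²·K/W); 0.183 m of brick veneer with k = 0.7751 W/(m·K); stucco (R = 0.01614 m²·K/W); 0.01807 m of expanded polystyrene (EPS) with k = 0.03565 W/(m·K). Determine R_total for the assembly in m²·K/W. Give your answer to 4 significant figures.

8.674 m²·K/W

0.2496/0.03383 = 7.3781
0.183/0.7751 = 0.2361
0.01807/0.03565 = 0.50687
R_total = 7.3781 + 0.537 + 0.2361 + 0.01614 + 0.50687 = 8.6742 m²·K/W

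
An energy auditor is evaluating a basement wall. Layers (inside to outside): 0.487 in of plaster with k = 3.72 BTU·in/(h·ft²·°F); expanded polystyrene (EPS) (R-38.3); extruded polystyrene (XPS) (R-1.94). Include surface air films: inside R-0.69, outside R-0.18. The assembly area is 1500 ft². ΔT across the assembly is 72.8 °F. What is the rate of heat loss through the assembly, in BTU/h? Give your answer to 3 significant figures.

0.487/3.72 = 0.1309
R_total = 0.69 + 0.1309 + 38.3 + 1.94 + 0.18 = 41.24 ft²·°F·h/BTU
Q = A·ΔT/R = 1500 × 72.8 / 41.24 = 2648 BTU/h

2650 BTU/h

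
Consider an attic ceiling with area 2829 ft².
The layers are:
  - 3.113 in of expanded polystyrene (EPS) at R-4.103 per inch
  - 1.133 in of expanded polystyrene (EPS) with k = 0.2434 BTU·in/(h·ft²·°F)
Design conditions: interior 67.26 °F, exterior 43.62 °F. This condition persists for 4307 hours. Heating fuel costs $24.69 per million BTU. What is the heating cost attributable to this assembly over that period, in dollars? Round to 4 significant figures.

408.1 dollars

3.113 × 4.103 = 12.773
1.133/0.2434 = 4.6549
R_total = 12.773 + 4.6549 = 17.428 ft²·°F·h/BTU
Q = 2829 × (67.26 − 43.62) / 17.428 = 3837.5 BTU/h
E = 3837.5 × 4307 = 16528000 BTU
Cost = 16528000/10⁶ × 24.69 = $408.08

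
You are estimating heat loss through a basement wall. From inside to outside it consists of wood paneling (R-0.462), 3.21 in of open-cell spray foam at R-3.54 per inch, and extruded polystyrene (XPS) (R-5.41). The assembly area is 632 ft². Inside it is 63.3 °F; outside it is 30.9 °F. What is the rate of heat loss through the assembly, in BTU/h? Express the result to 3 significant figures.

3.21 × 3.54 = 11.36
R_total = 0.462 + 11.36 + 5.41 = 17.24 ft²·°F·h/BTU
Q = A·ΔT/R = 632 × (63.3 − 30.9) / 17.24 = 1188 BTU/h

1190 BTU/h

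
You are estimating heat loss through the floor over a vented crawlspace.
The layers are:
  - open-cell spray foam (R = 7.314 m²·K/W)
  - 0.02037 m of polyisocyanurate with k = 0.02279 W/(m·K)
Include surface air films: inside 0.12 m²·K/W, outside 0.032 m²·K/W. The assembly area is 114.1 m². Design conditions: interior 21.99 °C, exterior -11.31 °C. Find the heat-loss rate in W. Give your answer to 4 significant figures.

0.02037/0.02279 = 0.89381
R_total = 0.12 + 7.314 + 0.89381 + 0.032 = 8.3598 m²·K/W
Q = A·ΔT/R = 114.1 × (21.99 − (-11.31)) / 8.3598 = 454.5 W

454.5 W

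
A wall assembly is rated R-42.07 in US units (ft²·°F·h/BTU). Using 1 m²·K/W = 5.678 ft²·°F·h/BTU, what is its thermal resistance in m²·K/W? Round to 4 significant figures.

R_SI = 42.07/5.678 = 7.4093

7.409 m²·K/W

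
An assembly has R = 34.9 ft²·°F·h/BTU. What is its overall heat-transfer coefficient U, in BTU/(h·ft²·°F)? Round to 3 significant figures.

U = 1/R = 1/34.9 = 0.02865

0.0287 BTU/(h·ft²·°F)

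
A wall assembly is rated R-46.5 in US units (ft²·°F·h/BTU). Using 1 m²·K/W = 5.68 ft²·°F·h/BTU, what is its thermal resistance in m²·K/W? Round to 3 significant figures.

R_SI = 46.5/5.68 = 8.187

8.19 m²·K/W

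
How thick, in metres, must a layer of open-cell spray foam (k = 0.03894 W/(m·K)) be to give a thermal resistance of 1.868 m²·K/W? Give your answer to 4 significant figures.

L = R·k = 1.868 × 0.03894 = 0.07274 m

0.07274 m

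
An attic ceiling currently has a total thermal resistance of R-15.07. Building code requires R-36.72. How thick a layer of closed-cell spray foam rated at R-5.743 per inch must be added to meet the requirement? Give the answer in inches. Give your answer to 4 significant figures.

ΔR = 36.72 − 15.07 = 21.65 ft²·°F·h/BTU
L = ΔR / (R/in) = 21.65/5.743 = 3.7698 in

3.770 in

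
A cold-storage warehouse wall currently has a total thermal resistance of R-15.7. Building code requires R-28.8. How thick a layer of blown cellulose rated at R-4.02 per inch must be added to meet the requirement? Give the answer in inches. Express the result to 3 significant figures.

3.26 in

ΔR = 28.8 − 15.7 = 13.1 ft²·°F·h/BTU
L = ΔR / (R/in) = 13.1/4.02 = 3.259 in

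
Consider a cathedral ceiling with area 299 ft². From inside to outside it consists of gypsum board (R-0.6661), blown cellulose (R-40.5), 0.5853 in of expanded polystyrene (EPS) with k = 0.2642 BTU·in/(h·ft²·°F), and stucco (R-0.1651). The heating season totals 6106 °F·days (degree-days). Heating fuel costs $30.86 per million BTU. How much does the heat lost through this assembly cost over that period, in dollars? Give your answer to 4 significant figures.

31.05 dollars

0.5853/0.2642 = 2.2154
R_total = 0.6661 + 40.5 + 2.2154 + 0.1651 = 43.547 ft²·°F·h/BTU
E = A × HDD × 24 / R = 299 × 6106 × 24 / 43.547 = 1006200 BTU
Cost = 1006200/10⁶ × 30.86 = $31.051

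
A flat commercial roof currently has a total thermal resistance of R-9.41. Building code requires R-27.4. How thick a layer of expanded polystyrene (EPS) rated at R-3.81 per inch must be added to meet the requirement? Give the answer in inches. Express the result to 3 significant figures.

ΔR = 27.4 − 9.41 = 17.99 ft²·°F·h/BTU
L = ΔR / (R/in) = 17.99/3.81 = 4.722 in

4.72 in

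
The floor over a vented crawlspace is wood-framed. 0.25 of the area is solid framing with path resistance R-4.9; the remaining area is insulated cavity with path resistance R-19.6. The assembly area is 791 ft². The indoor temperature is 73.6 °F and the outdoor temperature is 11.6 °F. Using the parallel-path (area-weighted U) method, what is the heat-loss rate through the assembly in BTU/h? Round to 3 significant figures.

4380 BTU/h

U_eff = 0.75/19.6 + 0.25/4.9 = 0.03827 + 0.05102 = 0.08929
R_eff = 1/U_eff = 11.2 ft²·°F·h/BTU
Q = 791 × (73.6 − 11.6) / 11.2 = 4379 BTU/h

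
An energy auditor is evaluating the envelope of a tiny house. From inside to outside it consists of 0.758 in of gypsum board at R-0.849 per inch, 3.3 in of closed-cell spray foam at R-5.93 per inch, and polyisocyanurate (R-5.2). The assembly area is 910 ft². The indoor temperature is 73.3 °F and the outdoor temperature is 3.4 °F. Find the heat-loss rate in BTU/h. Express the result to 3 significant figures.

2500 BTU/h

0.758 × 0.849 = 0.6435
3.3 × 5.93 = 19.57
R_total = 0.6435 + 19.57 + 5.2 = 25.41 ft²·°F·h/BTU
Q = A·ΔT/R = 910 × (73.3 − 3.4) / 25.41 = 2503 BTU/h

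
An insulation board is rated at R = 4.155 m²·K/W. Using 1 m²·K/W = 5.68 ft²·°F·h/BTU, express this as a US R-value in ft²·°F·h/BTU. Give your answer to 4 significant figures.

23.60 ft²·°F·h/BTU

R_US = 4.155 × 5.68 = 23.6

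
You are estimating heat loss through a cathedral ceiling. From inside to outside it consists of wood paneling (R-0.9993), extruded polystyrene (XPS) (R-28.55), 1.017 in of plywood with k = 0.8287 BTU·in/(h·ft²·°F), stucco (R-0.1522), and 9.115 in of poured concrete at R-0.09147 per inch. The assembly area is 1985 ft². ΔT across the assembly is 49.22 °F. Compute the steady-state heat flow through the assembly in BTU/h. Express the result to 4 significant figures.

1.017/0.8287 = 1.2272
9.115 × 0.09147 = 0.83375
R_total = 0.9993 + 28.55 + 1.2272 + 0.1522 + 0.83375 = 31.762 ft²·°F·h/BTU
Q = A·ΔT/R = 1985 × 49.22 / 31.762 = 3076 BTU/h

3076 BTU/h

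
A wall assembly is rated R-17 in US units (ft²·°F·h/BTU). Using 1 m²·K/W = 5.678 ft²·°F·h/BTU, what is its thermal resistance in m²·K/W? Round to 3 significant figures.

2.99 m²·K/W

R_SI = 17/5.678 = 2.994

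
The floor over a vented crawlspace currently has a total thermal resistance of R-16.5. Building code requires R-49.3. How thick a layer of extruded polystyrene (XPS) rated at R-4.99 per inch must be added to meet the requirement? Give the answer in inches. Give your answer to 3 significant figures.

ΔR = 49.3 − 16.5 = 32.8 ft²·°F·h/BTU
L = ΔR / (R/in) = 32.8/4.99 = 6.573 in

6.57 in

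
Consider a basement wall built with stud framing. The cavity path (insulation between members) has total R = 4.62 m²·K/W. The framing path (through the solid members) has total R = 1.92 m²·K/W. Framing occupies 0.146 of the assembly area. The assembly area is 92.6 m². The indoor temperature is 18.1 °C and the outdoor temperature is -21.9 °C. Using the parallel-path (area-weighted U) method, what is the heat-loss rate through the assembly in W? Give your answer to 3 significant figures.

966 W

U_eff = 0.854/4.62 + 0.146/1.92 = 0.1848 + 0.07604 = 0.2609
R_eff = 1/U_eff = 3.833 m²·K/W
Q = 92.6 × (18.1 − (-21.9)) / 3.833 = 966.3 W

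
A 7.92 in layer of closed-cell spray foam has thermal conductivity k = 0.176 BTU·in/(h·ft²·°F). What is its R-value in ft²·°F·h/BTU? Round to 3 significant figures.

R = L/k = 7.92/0.176 = 45 ft²·°F·h/BTU

45.0 ft²·°F·h/BTU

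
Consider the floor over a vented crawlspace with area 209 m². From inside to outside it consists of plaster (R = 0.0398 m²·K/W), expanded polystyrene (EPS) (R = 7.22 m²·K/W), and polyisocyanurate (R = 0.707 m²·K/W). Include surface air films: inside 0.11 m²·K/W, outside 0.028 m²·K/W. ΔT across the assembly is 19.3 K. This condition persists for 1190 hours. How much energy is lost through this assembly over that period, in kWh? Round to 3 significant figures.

592 kWh

R_total = 0.11 + 0.0398 + 7.22 + 0.707 + 0.028 = 8.105 m²·K/W
Q = 209 × 19.3 / 8.105 = 497.7 W
E = 497.7 W × 1190 h / 1000 = 592.3 kWh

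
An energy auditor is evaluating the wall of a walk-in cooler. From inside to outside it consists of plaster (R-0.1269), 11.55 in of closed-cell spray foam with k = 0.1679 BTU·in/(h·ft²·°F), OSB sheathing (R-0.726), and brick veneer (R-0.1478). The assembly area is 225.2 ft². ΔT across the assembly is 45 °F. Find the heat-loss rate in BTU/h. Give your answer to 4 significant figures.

11.55/0.1679 = 68.791
R_total = 0.1269 + 68.791 + 0.726 + 0.1478 = 69.792 ft²·°F·h/BTU
Q = A·ΔT/R = 225.2 × 45 / 69.792 = 145.2 BTU/h

145.2 BTU/h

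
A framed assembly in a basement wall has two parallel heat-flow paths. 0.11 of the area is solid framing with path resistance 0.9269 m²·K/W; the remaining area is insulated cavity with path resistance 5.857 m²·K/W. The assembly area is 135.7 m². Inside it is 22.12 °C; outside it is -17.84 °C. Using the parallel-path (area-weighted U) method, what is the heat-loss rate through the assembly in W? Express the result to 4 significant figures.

1468 W

U_eff = 0.89/5.857 + 0.11/0.9269 = 0.15195 + 0.11868 = 0.27063
R_eff = 1/U_eff = 3.6951 m²·K/W
Q = 135.7 × (22.12 − (-17.84)) / 3.6951 = 1467.5 W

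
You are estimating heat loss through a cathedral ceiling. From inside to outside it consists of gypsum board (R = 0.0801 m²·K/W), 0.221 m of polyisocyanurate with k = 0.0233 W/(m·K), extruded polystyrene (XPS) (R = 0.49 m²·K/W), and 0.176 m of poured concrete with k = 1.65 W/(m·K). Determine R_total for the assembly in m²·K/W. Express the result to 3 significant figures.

10.2 m²·K/W

0.221/0.0233 = 9.485
0.176/1.65 = 0.1067
R_total = 0.0801 + 9.485 + 0.49 + 0.1067 = 10.16 m²·K/W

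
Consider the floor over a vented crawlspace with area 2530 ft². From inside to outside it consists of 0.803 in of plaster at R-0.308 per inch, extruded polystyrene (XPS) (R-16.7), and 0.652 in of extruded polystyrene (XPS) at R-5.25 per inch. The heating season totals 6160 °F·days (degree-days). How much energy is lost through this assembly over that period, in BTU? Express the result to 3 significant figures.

0.803 × 0.308 = 0.2473
0.652 × 5.25 = 3.423
R_total = 0.2473 + 16.7 + 3.423 = 20.37 ft²·°F·h/BTU
E = A × HDD × 24 / R = 2530 × 6160 × 24 / 20.37 = 18360000 BTU

18400000 BTU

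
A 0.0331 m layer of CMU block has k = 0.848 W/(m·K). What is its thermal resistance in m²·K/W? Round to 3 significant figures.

R = L/k = 0.0331/0.848 = 0.03903 m²·K/W

0.0390 m²·K/W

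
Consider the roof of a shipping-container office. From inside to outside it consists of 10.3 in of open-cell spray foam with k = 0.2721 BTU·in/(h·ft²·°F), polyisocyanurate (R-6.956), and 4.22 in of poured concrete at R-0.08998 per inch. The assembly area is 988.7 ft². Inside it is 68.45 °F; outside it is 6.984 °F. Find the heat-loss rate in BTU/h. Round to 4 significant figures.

10.3/0.2721 = 37.854
4.22 × 0.08998 = 0.37972
R_total = 37.854 + 6.956 + 0.37972 = 45.189 ft²·°F·h/BTU
Q = A·ΔT/R = 988.7 × (68.45 − 6.984) / 45.189 = 1344.8 BTU/h

1345 BTU/h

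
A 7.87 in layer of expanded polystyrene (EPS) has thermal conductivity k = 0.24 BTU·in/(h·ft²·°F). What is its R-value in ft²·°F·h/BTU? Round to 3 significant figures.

32.8 ft²·°F·h/BTU

R = L/k = 7.87/0.24 = 32.79 ft²·°F·h/BTU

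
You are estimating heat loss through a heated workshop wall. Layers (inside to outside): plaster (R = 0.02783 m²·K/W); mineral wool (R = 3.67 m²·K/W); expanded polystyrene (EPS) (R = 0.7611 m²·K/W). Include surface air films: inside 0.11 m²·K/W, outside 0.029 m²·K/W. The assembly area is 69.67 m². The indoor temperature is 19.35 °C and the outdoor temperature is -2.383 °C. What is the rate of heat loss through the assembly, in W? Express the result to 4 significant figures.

R_total = 0.11 + 0.02783 + 3.67 + 0.7611 + 0.029 = 4.5979 m²·K/W
Q = A·ΔT/R = 69.67 × (19.35 − (-2.383)) / 4.5979 = 329.31 W

329.3 W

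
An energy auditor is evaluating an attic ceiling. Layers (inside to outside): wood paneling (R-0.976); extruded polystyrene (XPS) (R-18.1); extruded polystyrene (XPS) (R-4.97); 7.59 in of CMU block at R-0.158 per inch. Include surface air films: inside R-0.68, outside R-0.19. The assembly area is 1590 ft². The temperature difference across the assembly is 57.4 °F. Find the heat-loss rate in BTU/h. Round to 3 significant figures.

3490 BTU/h

7.59 × 0.158 = 1.199
R_total = 0.68 + 0.976 + 18.1 + 4.97 + 1.199 + 0.19 = 26.12 ft²·°F·h/BTU
Q = A·ΔT/R = 1590 × 57.4 / 26.12 = 3495 BTU/h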